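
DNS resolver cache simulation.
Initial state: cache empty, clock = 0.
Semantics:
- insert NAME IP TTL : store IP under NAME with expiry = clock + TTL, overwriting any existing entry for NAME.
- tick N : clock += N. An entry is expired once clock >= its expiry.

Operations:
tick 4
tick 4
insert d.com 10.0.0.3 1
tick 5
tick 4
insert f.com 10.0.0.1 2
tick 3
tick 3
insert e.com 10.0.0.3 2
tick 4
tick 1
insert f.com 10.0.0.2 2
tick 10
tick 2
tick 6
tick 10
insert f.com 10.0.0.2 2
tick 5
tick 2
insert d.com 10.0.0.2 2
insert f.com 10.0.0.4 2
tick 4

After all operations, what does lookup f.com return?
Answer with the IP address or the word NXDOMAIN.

Answer: NXDOMAIN

Derivation:
Op 1: tick 4 -> clock=4.
Op 2: tick 4 -> clock=8.
Op 3: insert d.com -> 10.0.0.3 (expiry=8+1=9). clock=8
Op 4: tick 5 -> clock=13. purged={d.com}
Op 5: tick 4 -> clock=17.
Op 6: insert f.com -> 10.0.0.1 (expiry=17+2=19). clock=17
Op 7: tick 3 -> clock=20. purged={f.com}
Op 8: tick 3 -> clock=23.
Op 9: insert e.com -> 10.0.0.3 (expiry=23+2=25). clock=23
Op 10: tick 4 -> clock=27. purged={e.com}
Op 11: tick 1 -> clock=28.
Op 12: insert f.com -> 10.0.0.2 (expiry=28+2=30). clock=28
Op 13: tick 10 -> clock=38. purged={f.com}
Op 14: tick 2 -> clock=40.
Op 15: tick 6 -> clock=46.
Op 16: tick 10 -> clock=56.
Op 17: insert f.com -> 10.0.0.2 (expiry=56+2=58). clock=56
Op 18: tick 5 -> clock=61. purged={f.com}
Op 19: tick 2 -> clock=63.
Op 20: insert d.com -> 10.0.0.2 (expiry=63+2=65). clock=63
Op 21: insert f.com -> 10.0.0.4 (expiry=63+2=65). clock=63
Op 22: tick 4 -> clock=67. purged={d.com,f.com}
lookup f.com: not in cache (expired or never inserted)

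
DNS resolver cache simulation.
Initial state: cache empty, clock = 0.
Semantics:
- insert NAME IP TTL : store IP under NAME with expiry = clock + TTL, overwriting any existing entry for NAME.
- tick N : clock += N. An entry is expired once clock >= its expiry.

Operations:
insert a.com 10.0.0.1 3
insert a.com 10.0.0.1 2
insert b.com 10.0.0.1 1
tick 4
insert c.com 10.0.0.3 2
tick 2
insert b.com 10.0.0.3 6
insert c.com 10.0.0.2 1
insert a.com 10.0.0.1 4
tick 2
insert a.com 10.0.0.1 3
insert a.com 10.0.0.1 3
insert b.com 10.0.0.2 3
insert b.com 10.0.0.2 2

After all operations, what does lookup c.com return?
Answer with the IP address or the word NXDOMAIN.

Op 1: insert a.com -> 10.0.0.1 (expiry=0+3=3). clock=0
Op 2: insert a.com -> 10.0.0.1 (expiry=0+2=2). clock=0
Op 3: insert b.com -> 10.0.0.1 (expiry=0+1=1). clock=0
Op 4: tick 4 -> clock=4. purged={a.com,b.com}
Op 5: insert c.com -> 10.0.0.3 (expiry=4+2=6). clock=4
Op 6: tick 2 -> clock=6. purged={c.com}
Op 7: insert b.com -> 10.0.0.3 (expiry=6+6=12). clock=6
Op 8: insert c.com -> 10.0.0.2 (expiry=6+1=7). clock=6
Op 9: insert a.com -> 10.0.0.1 (expiry=6+4=10). clock=6
Op 10: tick 2 -> clock=8. purged={c.com}
Op 11: insert a.com -> 10.0.0.1 (expiry=8+3=11). clock=8
Op 12: insert a.com -> 10.0.0.1 (expiry=8+3=11). clock=8
Op 13: insert b.com -> 10.0.0.2 (expiry=8+3=11). clock=8
Op 14: insert b.com -> 10.0.0.2 (expiry=8+2=10). clock=8
lookup c.com: not in cache (expired or never inserted)

Answer: NXDOMAIN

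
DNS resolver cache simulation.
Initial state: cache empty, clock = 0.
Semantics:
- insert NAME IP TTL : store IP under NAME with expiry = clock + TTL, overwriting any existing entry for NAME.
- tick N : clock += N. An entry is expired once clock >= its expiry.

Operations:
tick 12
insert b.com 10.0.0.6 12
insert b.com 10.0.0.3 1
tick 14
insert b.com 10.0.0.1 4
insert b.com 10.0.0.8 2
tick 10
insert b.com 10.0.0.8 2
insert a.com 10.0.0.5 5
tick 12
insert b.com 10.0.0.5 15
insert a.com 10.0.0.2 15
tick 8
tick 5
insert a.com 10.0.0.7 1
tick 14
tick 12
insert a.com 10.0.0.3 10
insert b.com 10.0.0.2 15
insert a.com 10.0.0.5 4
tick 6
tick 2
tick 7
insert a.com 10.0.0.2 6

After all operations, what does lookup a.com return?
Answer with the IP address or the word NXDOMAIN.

Op 1: tick 12 -> clock=12.
Op 2: insert b.com -> 10.0.0.6 (expiry=12+12=24). clock=12
Op 3: insert b.com -> 10.0.0.3 (expiry=12+1=13). clock=12
Op 4: tick 14 -> clock=26. purged={b.com}
Op 5: insert b.com -> 10.0.0.1 (expiry=26+4=30). clock=26
Op 6: insert b.com -> 10.0.0.8 (expiry=26+2=28). clock=26
Op 7: tick 10 -> clock=36. purged={b.com}
Op 8: insert b.com -> 10.0.0.8 (expiry=36+2=38). clock=36
Op 9: insert a.com -> 10.0.0.5 (expiry=36+5=41). clock=36
Op 10: tick 12 -> clock=48. purged={a.com,b.com}
Op 11: insert b.com -> 10.0.0.5 (expiry=48+15=63). clock=48
Op 12: insert a.com -> 10.0.0.2 (expiry=48+15=63). clock=48
Op 13: tick 8 -> clock=56.
Op 14: tick 5 -> clock=61.
Op 15: insert a.com -> 10.0.0.7 (expiry=61+1=62). clock=61
Op 16: tick 14 -> clock=75. purged={a.com,b.com}
Op 17: tick 12 -> clock=87.
Op 18: insert a.com -> 10.0.0.3 (expiry=87+10=97). clock=87
Op 19: insert b.com -> 10.0.0.2 (expiry=87+15=102). clock=87
Op 20: insert a.com -> 10.0.0.5 (expiry=87+4=91). clock=87
Op 21: tick 6 -> clock=93. purged={a.com}
Op 22: tick 2 -> clock=95.
Op 23: tick 7 -> clock=102. purged={b.com}
Op 24: insert a.com -> 10.0.0.2 (expiry=102+6=108). clock=102
lookup a.com: present, ip=10.0.0.2 expiry=108 > clock=102

Answer: 10.0.0.2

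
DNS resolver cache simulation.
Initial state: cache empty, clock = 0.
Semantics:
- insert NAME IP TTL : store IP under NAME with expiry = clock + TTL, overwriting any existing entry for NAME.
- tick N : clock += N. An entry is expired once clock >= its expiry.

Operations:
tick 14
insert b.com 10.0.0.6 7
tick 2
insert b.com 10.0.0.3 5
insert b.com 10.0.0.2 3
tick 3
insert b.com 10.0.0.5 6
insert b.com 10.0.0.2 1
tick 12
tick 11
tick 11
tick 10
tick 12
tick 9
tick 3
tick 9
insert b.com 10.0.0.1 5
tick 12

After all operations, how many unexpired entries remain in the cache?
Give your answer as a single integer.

Answer: 0

Derivation:
Op 1: tick 14 -> clock=14.
Op 2: insert b.com -> 10.0.0.6 (expiry=14+7=21). clock=14
Op 3: tick 2 -> clock=16.
Op 4: insert b.com -> 10.0.0.3 (expiry=16+5=21). clock=16
Op 5: insert b.com -> 10.0.0.2 (expiry=16+3=19). clock=16
Op 6: tick 3 -> clock=19. purged={b.com}
Op 7: insert b.com -> 10.0.0.5 (expiry=19+6=25). clock=19
Op 8: insert b.com -> 10.0.0.2 (expiry=19+1=20). clock=19
Op 9: tick 12 -> clock=31. purged={b.com}
Op 10: tick 11 -> clock=42.
Op 11: tick 11 -> clock=53.
Op 12: tick 10 -> clock=63.
Op 13: tick 12 -> clock=75.
Op 14: tick 9 -> clock=84.
Op 15: tick 3 -> clock=87.
Op 16: tick 9 -> clock=96.
Op 17: insert b.com -> 10.0.0.1 (expiry=96+5=101). clock=96
Op 18: tick 12 -> clock=108. purged={b.com}
Final cache (unexpired): {} -> size=0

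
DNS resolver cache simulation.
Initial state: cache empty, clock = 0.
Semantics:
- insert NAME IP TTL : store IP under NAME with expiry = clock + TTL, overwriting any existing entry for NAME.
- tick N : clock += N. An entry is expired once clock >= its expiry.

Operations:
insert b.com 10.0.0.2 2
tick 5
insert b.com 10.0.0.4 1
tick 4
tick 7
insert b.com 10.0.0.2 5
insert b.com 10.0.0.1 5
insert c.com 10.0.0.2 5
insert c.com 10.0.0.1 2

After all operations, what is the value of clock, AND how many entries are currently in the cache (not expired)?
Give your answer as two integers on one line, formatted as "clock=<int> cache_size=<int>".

Op 1: insert b.com -> 10.0.0.2 (expiry=0+2=2). clock=0
Op 2: tick 5 -> clock=5. purged={b.com}
Op 3: insert b.com -> 10.0.0.4 (expiry=5+1=6). clock=5
Op 4: tick 4 -> clock=9. purged={b.com}
Op 5: tick 7 -> clock=16.
Op 6: insert b.com -> 10.0.0.2 (expiry=16+5=21). clock=16
Op 7: insert b.com -> 10.0.0.1 (expiry=16+5=21). clock=16
Op 8: insert c.com -> 10.0.0.2 (expiry=16+5=21). clock=16
Op 9: insert c.com -> 10.0.0.1 (expiry=16+2=18). clock=16
Final clock = 16
Final cache (unexpired): {b.com,c.com} -> size=2

Answer: clock=16 cache_size=2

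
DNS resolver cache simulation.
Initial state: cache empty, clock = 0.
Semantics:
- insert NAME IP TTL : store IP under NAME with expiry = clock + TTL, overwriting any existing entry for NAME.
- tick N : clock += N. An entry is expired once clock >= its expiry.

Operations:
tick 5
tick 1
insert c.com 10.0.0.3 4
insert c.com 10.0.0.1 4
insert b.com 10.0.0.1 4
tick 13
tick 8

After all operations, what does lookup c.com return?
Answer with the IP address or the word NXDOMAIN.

Op 1: tick 5 -> clock=5.
Op 2: tick 1 -> clock=6.
Op 3: insert c.com -> 10.0.0.3 (expiry=6+4=10). clock=6
Op 4: insert c.com -> 10.0.0.1 (expiry=6+4=10). clock=6
Op 5: insert b.com -> 10.0.0.1 (expiry=6+4=10). clock=6
Op 6: tick 13 -> clock=19. purged={b.com,c.com}
Op 7: tick 8 -> clock=27.
lookup c.com: not in cache (expired or never inserted)

Answer: NXDOMAIN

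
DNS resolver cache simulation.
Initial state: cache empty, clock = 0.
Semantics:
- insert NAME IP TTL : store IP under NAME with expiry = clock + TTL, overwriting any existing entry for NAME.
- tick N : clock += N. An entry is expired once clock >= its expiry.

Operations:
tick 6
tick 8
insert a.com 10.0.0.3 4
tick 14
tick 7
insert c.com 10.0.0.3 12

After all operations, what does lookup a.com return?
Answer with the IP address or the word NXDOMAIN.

Answer: NXDOMAIN

Derivation:
Op 1: tick 6 -> clock=6.
Op 2: tick 8 -> clock=14.
Op 3: insert a.com -> 10.0.0.3 (expiry=14+4=18). clock=14
Op 4: tick 14 -> clock=28. purged={a.com}
Op 5: tick 7 -> clock=35.
Op 6: insert c.com -> 10.0.0.3 (expiry=35+12=47). clock=35
lookup a.com: not in cache (expired or never inserted)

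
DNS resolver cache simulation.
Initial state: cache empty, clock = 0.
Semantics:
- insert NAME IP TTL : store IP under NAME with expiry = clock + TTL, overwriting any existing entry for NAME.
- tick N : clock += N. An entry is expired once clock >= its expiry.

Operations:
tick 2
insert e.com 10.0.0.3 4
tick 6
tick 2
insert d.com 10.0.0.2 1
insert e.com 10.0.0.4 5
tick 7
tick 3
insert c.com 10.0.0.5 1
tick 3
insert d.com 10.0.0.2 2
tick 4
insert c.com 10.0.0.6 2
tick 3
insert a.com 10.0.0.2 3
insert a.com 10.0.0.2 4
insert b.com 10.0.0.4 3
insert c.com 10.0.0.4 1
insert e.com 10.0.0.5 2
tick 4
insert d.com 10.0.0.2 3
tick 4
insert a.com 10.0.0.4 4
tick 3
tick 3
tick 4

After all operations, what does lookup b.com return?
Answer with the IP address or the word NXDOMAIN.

Op 1: tick 2 -> clock=2.
Op 2: insert e.com -> 10.0.0.3 (expiry=2+4=6). clock=2
Op 3: tick 6 -> clock=8. purged={e.com}
Op 4: tick 2 -> clock=10.
Op 5: insert d.com -> 10.0.0.2 (expiry=10+1=11). clock=10
Op 6: insert e.com -> 10.0.0.4 (expiry=10+5=15). clock=10
Op 7: tick 7 -> clock=17. purged={d.com,e.com}
Op 8: tick 3 -> clock=20.
Op 9: insert c.com -> 10.0.0.5 (expiry=20+1=21). clock=20
Op 10: tick 3 -> clock=23. purged={c.com}
Op 11: insert d.com -> 10.0.0.2 (expiry=23+2=25). clock=23
Op 12: tick 4 -> clock=27. purged={d.com}
Op 13: insert c.com -> 10.0.0.6 (expiry=27+2=29). clock=27
Op 14: tick 3 -> clock=30. purged={c.com}
Op 15: insert a.com -> 10.0.0.2 (expiry=30+3=33). clock=30
Op 16: insert a.com -> 10.0.0.2 (expiry=30+4=34). clock=30
Op 17: insert b.com -> 10.0.0.4 (expiry=30+3=33). clock=30
Op 18: insert c.com -> 10.0.0.4 (expiry=30+1=31). clock=30
Op 19: insert e.com -> 10.0.0.5 (expiry=30+2=32). clock=30
Op 20: tick 4 -> clock=34. purged={a.com,b.com,c.com,e.com}
Op 21: insert d.com -> 10.0.0.2 (expiry=34+3=37). clock=34
Op 22: tick 4 -> clock=38. purged={d.com}
Op 23: insert a.com -> 10.0.0.4 (expiry=38+4=42). clock=38
Op 24: tick 3 -> clock=41.
Op 25: tick 3 -> clock=44. purged={a.com}
Op 26: tick 4 -> clock=48.
lookup b.com: not in cache (expired or never inserted)

Answer: NXDOMAIN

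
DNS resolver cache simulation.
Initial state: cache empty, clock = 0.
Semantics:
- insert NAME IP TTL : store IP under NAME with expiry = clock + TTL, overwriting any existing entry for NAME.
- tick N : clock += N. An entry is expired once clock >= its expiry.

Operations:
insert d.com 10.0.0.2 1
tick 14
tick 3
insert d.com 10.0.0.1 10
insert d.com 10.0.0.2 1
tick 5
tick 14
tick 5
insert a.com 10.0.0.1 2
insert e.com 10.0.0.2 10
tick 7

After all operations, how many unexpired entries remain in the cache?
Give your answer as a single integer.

Answer: 1

Derivation:
Op 1: insert d.com -> 10.0.0.2 (expiry=0+1=1). clock=0
Op 2: tick 14 -> clock=14. purged={d.com}
Op 3: tick 3 -> clock=17.
Op 4: insert d.com -> 10.0.0.1 (expiry=17+10=27). clock=17
Op 5: insert d.com -> 10.0.0.2 (expiry=17+1=18). clock=17
Op 6: tick 5 -> clock=22. purged={d.com}
Op 7: tick 14 -> clock=36.
Op 8: tick 5 -> clock=41.
Op 9: insert a.com -> 10.0.0.1 (expiry=41+2=43). clock=41
Op 10: insert e.com -> 10.0.0.2 (expiry=41+10=51). clock=41
Op 11: tick 7 -> clock=48. purged={a.com}
Final cache (unexpired): {e.com} -> size=1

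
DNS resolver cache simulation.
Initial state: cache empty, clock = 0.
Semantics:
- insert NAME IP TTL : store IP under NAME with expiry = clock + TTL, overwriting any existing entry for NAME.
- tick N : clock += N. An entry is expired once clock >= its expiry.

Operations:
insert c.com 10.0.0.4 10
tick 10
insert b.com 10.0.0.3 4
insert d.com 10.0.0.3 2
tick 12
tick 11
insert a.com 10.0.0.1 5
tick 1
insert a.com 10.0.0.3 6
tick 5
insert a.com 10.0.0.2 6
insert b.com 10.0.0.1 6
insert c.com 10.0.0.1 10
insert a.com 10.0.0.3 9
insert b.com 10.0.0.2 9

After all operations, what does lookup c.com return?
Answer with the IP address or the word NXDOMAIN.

Answer: 10.0.0.1

Derivation:
Op 1: insert c.com -> 10.0.0.4 (expiry=0+10=10). clock=0
Op 2: tick 10 -> clock=10. purged={c.com}
Op 3: insert b.com -> 10.0.0.3 (expiry=10+4=14). clock=10
Op 4: insert d.com -> 10.0.0.3 (expiry=10+2=12). clock=10
Op 5: tick 12 -> clock=22. purged={b.com,d.com}
Op 6: tick 11 -> clock=33.
Op 7: insert a.com -> 10.0.0.1 (expiry=33+5=38). clock=33
Op 8: tick 1 -> clock=34.
Op 9: insert a.com -> 10.0.0.3 (expiry=34+6=40). clock=34
Op 10: tick 5 -> clock=39.
Op 11: insert a.com -> 10.0.0.2 (expiry=39+6=45). clock=39
Op 12: insert b.com -> 10.0.0.1 (expiry=39+6=45). clock=39
Op 13: insert c.com -> 10.0.0.1 (expiry=39+10=49). clock=39
Op 14: insert a.com -> 10.0.0.3 (expiry=39+9=48). clock=39
Op 15: insert b.com -> 10.0.0.2 (expiry=39+9=48). clock=39
lookup c.com: present, ip=10.0.0.1 expiry=49 > clock=39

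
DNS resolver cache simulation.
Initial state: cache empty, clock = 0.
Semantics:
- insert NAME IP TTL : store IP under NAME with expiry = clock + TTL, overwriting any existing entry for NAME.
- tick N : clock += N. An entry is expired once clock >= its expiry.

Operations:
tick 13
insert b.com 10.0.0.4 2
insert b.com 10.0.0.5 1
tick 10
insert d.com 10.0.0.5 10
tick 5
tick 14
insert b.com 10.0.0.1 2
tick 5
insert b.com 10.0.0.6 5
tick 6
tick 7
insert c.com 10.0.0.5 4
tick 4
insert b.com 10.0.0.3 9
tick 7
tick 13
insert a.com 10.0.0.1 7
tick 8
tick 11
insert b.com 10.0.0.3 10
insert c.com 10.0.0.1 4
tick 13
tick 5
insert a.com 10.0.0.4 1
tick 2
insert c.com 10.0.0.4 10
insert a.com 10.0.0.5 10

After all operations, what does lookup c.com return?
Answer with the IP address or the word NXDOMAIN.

Answer: 10.0.0.4

Derivation:
Op 1: tick 13 -> clock=13.
Op 2: insert b.com -> 10.0.0.4 (expiry=13+2=15). clock=13
Op 3: insert b.com -> 10.0.0.5 (expiry=13+1=14). clock=13
Op 4: tick 10 -> clock=23. purged={b.com}
Op 5: insert d.com -> 10.0.0.5 (expiry=23+10=33). clock=23
Op 6: tick 5 -> clock=28.
Op 7: tick 14 -> clock=42. purged={d.com}
Op 8: insert b.com -> 10.0.0.1 (expiry=42+2=44). clock=42
Op 9: tick 5 -> clock=47. purged={b.com}
Op 10: insert b.com -> 10.0.0.6 (expiry=47+5=52). clock=47
Op 11: tick 6 -> clock=53. purged={b.com}
Op 12: tick 7 -> clock=60.
Op 13: insert c.com -> 10.0.0.5 (expiry=60+4=64). clock=60
Op 14: tick 4 -> clock=64. purged={c.com}
Op 15: insert b.com -> 10.0.0.3 (expiry=64+9=73). clock=64
Op 16: tick 7 -> clock=71.
Op 17: tick 13 -> clock=84. purged={b.com}
Op 18: insert a.com -> 10.0.0.1 (expiry=84+7=91). clock=84
Op 19: tick 8 -> clock=92. purged={a.com}
Op 20: tick 11 -> clock=103.
Op 21: insert b.com -> 10.0.0.3 (expiry=103+10=113). clock=103
Op 22: insert c.com -> 10.0.0.1 (expiry=103+4=107). clock=103
Op 23: tick 13 -> clock=116. purged={b.com,c.com}
Op 24: tick 5 -> clock=121.
Op 25: insert a.com -> 10.0.0.4 (expiry=121+1=122). clock=121
Op 26: tick 2 -> clock=123. purged={a.com}
Op 27: insert c.com -> 10.0.0.4 (expiry=123+10=133). clock=123
Op 28: insert a.com -> 10.0.0.5 (expiry=123+10=133). clock=123
lookup c.com: present, ip=10.0.0.4 expiry=133 > clock=123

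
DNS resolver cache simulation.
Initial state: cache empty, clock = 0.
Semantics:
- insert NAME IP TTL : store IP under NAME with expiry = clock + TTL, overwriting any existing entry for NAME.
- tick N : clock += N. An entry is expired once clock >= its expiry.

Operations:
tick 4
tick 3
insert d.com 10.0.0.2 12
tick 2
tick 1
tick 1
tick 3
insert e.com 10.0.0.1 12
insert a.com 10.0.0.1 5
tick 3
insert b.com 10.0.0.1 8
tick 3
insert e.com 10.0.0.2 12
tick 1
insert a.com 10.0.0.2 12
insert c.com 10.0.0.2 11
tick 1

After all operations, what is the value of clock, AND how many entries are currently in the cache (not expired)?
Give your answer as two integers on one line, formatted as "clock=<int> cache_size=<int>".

Op 1: tick 4 -> clock=4.
Op 2: tick 3 -> clock=7.
Op 3: insert d.com -> 10.0.0.2 (expiry=7+12=19). clock=7
Op 4: tick 2 -> clock=9.
Op 5: tick 1 -> clock=10.
Op 6: tick 1 -> clock=11.
Op 7: tick 3 -> clock=14.
Op 8: insert e.com -> 10.0.0.1 (expiry=14+12=26). clock=14
Op 9: insert a.com -> 10.0.0.1 (expiry=14+5=19). clock=14
Op 10: tick 3 -> clock=17.
Op 11: insert b.com -> 10.0.0.1 (expiry=17+8=25). clock=17
Op 12: tick 3 -> clock=20. purged={a.com,d.com}
Op 13: insert e.com -> 10.0.0.2 (expiry=20+12=32). clock=20
Op 14: tick 1 -> clock=21.
Op 15: insert a.com -> 10.0.0.2 (expiry=21+12=33). clock=21
Op 16: insert c.com -> 10.0.0.2 (expiry=21+11=32). clock=21
Op 17: tick 1 -> clock=22.
Final clock = 22
Final cache (unexpired): {a.com,b.com,c.com,e.com} -> size=4

Answer: clock=22 cache_size=4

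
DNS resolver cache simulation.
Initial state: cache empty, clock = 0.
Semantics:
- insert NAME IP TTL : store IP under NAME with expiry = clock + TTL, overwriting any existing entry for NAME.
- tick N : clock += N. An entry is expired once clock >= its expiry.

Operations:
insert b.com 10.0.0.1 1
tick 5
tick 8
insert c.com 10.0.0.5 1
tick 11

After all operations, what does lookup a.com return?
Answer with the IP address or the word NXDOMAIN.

Answer: NXDOMAIN

Derivation:
Op 1: insert b.com -> 10.0.0.1 (expiry=0+1=1). clock=0
Op 2: tick 5 -> clock=5. purged={b.com}
Op 3: tick 8 -> clock=13.
Op 4: insert c.com -> 10.0.0.5 (expiry=13+1=14). clock=13
Op 5: tick 11 -> clock=24. purged={c.com}
lookup a.com: not in cache (expired or never inserted)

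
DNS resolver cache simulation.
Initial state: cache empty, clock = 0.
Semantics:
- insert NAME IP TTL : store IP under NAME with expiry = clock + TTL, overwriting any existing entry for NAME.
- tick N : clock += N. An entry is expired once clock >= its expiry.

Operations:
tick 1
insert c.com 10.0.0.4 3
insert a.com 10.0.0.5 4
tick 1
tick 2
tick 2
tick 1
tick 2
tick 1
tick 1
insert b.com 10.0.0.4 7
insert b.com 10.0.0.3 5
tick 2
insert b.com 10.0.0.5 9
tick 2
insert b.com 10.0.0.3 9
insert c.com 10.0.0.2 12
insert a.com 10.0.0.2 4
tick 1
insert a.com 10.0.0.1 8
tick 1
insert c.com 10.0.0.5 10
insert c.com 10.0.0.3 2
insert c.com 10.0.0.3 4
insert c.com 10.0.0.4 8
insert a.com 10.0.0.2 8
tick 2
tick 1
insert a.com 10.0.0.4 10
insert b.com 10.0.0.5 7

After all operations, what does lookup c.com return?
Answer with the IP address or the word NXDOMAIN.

Answer: 10.0.0.4

Derivation:
Op 1: tick 1 -> clock=1.
Op 2: insert c.com -> 10.0.0.4 (expiry=1+3=4). clock=1
Op 3: insert a.com -> 10.0.0.5 (expiry=1+4=5). clock=1
Op 4: tick 1 -> clock=2.
Op 5: tick 2 -> clock=4. purged={c.com}
Op 6: tick 2 -> clock=6. purged={a.com}
Op 7: tick 1 -> clock=7.
Op 8: tick 2 -> clock=9.
Op 9: tick 1 -> clock=10.
Op 10: tick 1 -> clock=11.
Op 11: insert b.com -> 10.0.0.4 (expiry=11+7=18). clock=11
Op 12: insert b.com -> 10.0.0.3 (expiry=11+5=16). clock=11
Op 13: tick 2 -> clock=13.
Op 14: insert b.com -> 10.0.0.5 (expiry=13+9=22). clock=13
Op 15: tick 2 -> clock=15.
Op 16: insert b.com -> 10.0.0.3 (expiry=15+9=24). clock=15
Op 17: insert c.com -> 10.0.0.2 (expiry=15+12=27). clock=15
Op 18: insert a.com -> 10.0.0.2 (expiry=15+4=19). clock=15
Op 19: tick 1 -> clock=16.
Op 20: insert a.com -> 10.0.0.1 (expiry=16+8=24). clock=16
Op 21: tick 1 -> clock=17.
Op 22: insert c.com -> 10.0.0.5 (expiry=17+10=27). clock=17
Op 23: insert c.com -> 10.0.0.3 (expiry=17+2=19). clock=17
Op 24: insert c.com -> 10.0.0.3 (expiry=17+4=21). clock=17
Op 25: insert c.com -> 10.0.0.4 (expiry=17+8=25). clock=17
Op 26: insert a.com -> 10.0.0.2 (expiry=17+8=25). clock=17
Op 27: tick 2 -> clock=19.
Op 28: tick 1 -> clock=20.
Op 29: insert a.com -> 10.0.0.4 (expiry=20+10=30). clock=20
Op 30: insert b.com -> 10.0.0.5 (expiry=20+7=27). clock=20
lookup c.com: present, ip=10.0.0.4 expiry=25 > clock=20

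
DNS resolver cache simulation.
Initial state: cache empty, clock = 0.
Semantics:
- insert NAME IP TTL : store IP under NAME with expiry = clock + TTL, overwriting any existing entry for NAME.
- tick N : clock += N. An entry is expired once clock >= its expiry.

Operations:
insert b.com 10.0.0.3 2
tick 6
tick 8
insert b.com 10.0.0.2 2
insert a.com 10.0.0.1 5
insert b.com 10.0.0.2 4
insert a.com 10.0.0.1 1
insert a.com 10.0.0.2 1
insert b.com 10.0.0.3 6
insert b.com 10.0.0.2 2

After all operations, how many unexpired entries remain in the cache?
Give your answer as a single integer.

Answer: 2

Derivation:
Op 1: insert b.com -> 10.0.0.3 (expiry=0+2=2). clock=0
Op 2: tick 6 -> clock=6. purged={b.com}
Op 3: tick 8 -> clock=14.
Op 4: insert b.com -> 10.0.0.2 (expiry=14+2=16). clock=14
Op 5: insert a.com -> 10.0.0.1 (expiry=14+5=19). clock=14
Op 6: insert b.com -> 10.0.0.2 (expiry=14+4=18). clock=14
Op 7: insert a.com -> 10.0.0.1 (expiry=14+1=15). clock=14
Op 8: insert a.com -> 10.0.0.2 (expiry=14+1=15). clock=14
Op 9: insert b.com -> 10.0.0.3 (expiry=14+6=20). clock=14
Op 10: insert b.com -> 10.0.0.2 (expiry=14+2=16). clock=14
Final cache (unexpired): {a.com,b.com} -> size=2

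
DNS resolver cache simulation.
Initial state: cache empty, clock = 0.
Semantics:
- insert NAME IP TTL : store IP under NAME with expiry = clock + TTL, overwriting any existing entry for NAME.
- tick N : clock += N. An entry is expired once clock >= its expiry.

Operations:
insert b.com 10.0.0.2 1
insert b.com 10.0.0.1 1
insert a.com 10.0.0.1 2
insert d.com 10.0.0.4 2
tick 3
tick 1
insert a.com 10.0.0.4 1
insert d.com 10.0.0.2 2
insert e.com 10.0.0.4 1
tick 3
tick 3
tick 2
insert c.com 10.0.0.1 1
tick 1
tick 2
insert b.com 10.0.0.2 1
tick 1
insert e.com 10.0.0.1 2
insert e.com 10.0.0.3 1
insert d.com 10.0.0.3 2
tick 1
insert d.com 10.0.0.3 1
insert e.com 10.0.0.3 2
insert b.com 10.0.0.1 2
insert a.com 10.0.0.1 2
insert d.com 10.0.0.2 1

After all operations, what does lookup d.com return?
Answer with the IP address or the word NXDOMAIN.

Op 1: insert b.com -> 10.0.0.2 (expiry=0+1=1). clock=0
Op 2: insert b.com -> 10.0.0.1 (expiry=0+1=1). clock=0
Op 3: insert a.com -> 10.0.0.1 (expiry=0+2=2). clock=0
Op 4: insert d.com -> 10.0.0.4 (expiry=0+2=2). clock=0
Op 5: tick 3 -> clock=3. purged={a.com,b.com,d.com}
Op 6: tick 1 -> clock=4.
Op 7: insert a.com -> 10.0.0.4 (expiry=4+1=5). clock=4
Op 8: insert d.com -> 10.0.0.2 (expiry=4+2=6). clock=4
Op 9: insert e.com -> 10.0.0.4 (expiry=4+1=5). clock=4
Op 10: tick 3 -> clock=7. purged={a.com,d.com,e.com}
Op 11: tick 3 -> clock=10.
Op 12: tick 2 -> clock=12.
Op 13: insert c.com -> 10.0.0.1 (expiry=12+1=13). clock=12
Op 14: tick 1 -> clock=13. purged={c.com}
Op 15: tick 2 -> clock=15.
Op 16: insert b.com -> 10.0.0.2 (expiry=15+1=16). clock=15
Op 17: tick 1 -> clock=16. purged={b.com}
Op 18: insert e.com -> 10.0.0.1 (expiry=16+2=18). clock=16
Op 19: insert e.com -> 10.0.0.3 (expiry=16+1=17). clock=16
Op 20: insert d.com -> 10.0.0.3 (expiry=16+2=18). clock=16
Op 21: tick 1 -> clock=17. purged={e.com}
Op 22: insert d.com -> 10.0.0.3 (expiry=17+1=18). clock=17
Op 23: insert e.com -> 10.0.0.3 (expiry=17+2=19). clock=17
Op 24: insert b.com -> 10.0.0.1 (expiry=17+2=19). clock=17
Op 25: insert a.com -> 10.0.0.1 (expiry=17+2=19). clock=17
Op 26: insert d.com -> 10.0.0.2 (expiry=17+1=18). clock=17
lookup d.com: present, ip=10.0.0.2 expiry=18 > clock=17

Answer: 10.0.0.2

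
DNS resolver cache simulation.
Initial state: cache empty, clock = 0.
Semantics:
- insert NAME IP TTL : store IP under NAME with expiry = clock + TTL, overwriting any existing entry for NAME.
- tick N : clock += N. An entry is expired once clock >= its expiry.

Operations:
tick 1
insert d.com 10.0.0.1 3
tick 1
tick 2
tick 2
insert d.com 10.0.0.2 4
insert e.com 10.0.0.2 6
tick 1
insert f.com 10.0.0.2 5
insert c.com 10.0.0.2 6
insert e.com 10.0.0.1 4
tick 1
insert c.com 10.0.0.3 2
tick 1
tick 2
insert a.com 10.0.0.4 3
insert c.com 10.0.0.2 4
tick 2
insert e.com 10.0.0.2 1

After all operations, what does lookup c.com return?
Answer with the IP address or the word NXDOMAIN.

Op 1: tick 1 -> clock=1.
Op 2: insert d.com -> 10.0.0.1 (expiry=1+3=4). clock=1
Op 3: tick 1 -> clock=2.
Op 4: tick 2 -> clock=4. purged={d.com}
Op 5: tick 2 -> clock=6.
Op 6: insert d.com -> 10.0.0.2 (expiry=6+4=10). clock=6
Op 7: insert e.com -> 10.0.0.2 (expiry=6+6=12). clock=6
Op 8: tick 1 -> clock=7.
Op 9: insert f.com -> 10.0.0.2 (expiry=7+5=12). clock=7
Op 10: insert c.com -> 10.0.0.2 (expiry=7+6=13). clock=7
Op 11: insert e.com -> 10.0.0.1 (expiry=7+4=11). clock=7
Op 12: tick 1 -> clock=8.
Op 13: insert c.com -> 10.0.0.3 (expiry=8+2=10). clock=8
Op 14: tick 1 -> clock=9.
Op 15: tick 2 -> clock=11. purged={c.com,d.com,e.com}
Op 16: insert a.com -> 10.0.0.4 (expiry=11+3=14). clock=11
Op 17: insert c.com -> 10.0.0.2 (expiry=11+4=15). clock=11
Op 18: tick 2 -> clock=13. purged={f.com}
Op 19: insert e.com -> 10.0.0.2 (expiry=13+1=14). clock=13
lookup c.com: present, ip=10.0.0.2 expiry=15 > clock=13

Answer: 10.0.0.2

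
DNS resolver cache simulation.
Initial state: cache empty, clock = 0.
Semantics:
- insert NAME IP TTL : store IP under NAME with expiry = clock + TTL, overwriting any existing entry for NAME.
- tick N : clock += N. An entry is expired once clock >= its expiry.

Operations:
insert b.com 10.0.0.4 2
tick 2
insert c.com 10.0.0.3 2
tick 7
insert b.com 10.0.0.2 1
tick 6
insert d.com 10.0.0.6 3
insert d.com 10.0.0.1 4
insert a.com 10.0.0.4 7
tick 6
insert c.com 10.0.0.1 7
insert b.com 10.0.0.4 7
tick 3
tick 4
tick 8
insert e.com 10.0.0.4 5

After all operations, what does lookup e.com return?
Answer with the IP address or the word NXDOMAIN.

Op 1: insert b.com -> 10.0.0.4 (expiry=0+2=2). clock=0
Op 2: tick 2 -> clock=2. purged={b.com}
Op 3: insert c.com -> 10.0.0.3 (expiry=2+2=4). clock=2
Op 4: tick 7 -> clock=9. purged={c.com}
Op 5: insert b.com -> 10.0.0.2 (expiry=9+1=10). clock=9
Op 6: tick 6 -> clock=15. purged={b.com}
Op 7: insert d.com -> 10.0.0.6 (expiry=15+3=18). clock=15
Op 8: insert d.com -> 10.0.0.1 (expiry=15+4=19). clock=15
Op 9: insert a.com -> 10.0.0.4 (expiry=15+7=22). clock=15
Op 10: tick 6 -> clock=21. purged={d.com}
Op 11: insert c.com -> 10.0.0.1 (expiry=21+7=28). clock=21
Op 12: insert b.com -> 10.0.0.4 (expiry=21+7=28). clock=21
Op 13: tick 3 -> clock=24. purged={a.com}
Op 14: tick 4 -> clock=28. purged={b.com,c.com}
Op 15: tick 8 -> clock=36.
Op 16: insert e.com -> 10.0.0.4 (expiry=36+5=41). clock=36
lookup e.com: present, ip=10.0.0.4 expiry=41 > clock=36

Answer: 10.0.0.4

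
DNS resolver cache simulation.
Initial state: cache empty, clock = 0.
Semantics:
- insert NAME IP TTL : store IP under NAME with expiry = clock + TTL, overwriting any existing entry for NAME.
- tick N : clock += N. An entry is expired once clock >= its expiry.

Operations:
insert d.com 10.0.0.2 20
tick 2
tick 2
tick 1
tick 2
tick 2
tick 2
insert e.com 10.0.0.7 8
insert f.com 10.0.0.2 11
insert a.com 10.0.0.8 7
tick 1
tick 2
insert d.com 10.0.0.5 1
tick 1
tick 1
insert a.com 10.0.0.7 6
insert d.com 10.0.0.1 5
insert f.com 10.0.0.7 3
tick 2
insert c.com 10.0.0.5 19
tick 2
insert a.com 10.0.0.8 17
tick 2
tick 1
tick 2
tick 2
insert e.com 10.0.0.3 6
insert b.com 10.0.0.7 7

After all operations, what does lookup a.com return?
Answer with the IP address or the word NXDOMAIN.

Answer: 10.0.0.8

Derivation:
Op 1: insert d.com -> 10.0.0.2 (expiry=0+20=20). clock=0
Op 2: tick 2 -> clock=2.
Op 3: tick 2 -> clock=4.
Op 4: tick 1 -> clock=5.
Op 5: tick 2 -> clock=7.
Op 6: tick 2 -> clock=9.
Op 7: tick 2 -> clock=11.
Op 8: insert e.com -> 10.0.0.7 (expiry=11+8=19). clock=11
Op 9: insert f.com -> 10.0.0.2 (expiry=11+11=22). clock=11
Op 10: insert a.com -> 10.0.0.8 (expiry=11+7=18). clock=11
Op 11: tick 1 -> clock=12.
Op 12: tick 2 -> clock=14.
Op 13: insert d.com -> 10.0.0.5 (expiry=14+1=15). clock=14
Op 14: tick 1 -> clock=15. purged={d.com}
Op 15: tick 1 -> clock=16.
Op 16: insert a.com -> 10.0.0.7 (expiry=16+6=22). clock=16
Op 17: insert d.com -> 10.0.0.1 (expiry=16+5=21). clock=16
Op 18: insert f.com -> 10.0.0.7 (expiry=16+3=19). clock=16
Op 19: tick 2 -> clock=18.
Op 20: insert c.com -> 10.0.0.5 (expiry=18+19=37). clock=18
Op 21: tick 2 -> clock=20. purged={e.com,f.com}
Op 22: insert a.com -> 10.0.0.8 (expiry=20+17=37). clock=20
Op 23: tick 2 -> clock=22. purged={d.com}
Op 24: tick 1 -> clock=23.
Op 25: tick 2 -> clock=25.
Op 26: tick 2 -> clock=27.
Op 27: insert e.com -> 10.0.0.3 (expiry=27+6=33). clock=27
Op 28: insert b.com -> 10.0.0.7 (expiry=27+7=34). clock=27
lookup a.com: present, ip=10.0.0.8 expiry=37 > clock=27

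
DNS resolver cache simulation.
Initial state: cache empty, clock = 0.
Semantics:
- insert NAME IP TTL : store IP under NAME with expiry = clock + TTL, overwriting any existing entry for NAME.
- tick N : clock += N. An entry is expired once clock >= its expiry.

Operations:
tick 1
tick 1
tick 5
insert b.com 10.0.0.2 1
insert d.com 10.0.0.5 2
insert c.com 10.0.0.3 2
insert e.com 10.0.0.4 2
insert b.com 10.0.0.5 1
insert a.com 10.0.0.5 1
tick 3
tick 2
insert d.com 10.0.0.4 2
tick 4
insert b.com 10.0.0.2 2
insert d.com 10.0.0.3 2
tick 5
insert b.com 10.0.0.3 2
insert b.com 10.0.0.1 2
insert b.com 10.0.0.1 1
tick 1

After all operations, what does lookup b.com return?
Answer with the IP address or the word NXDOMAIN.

Op 1: tick 1 -> clock=1.
Op 2: tick 1 -> clock=2.
Op 3: tick 5 -> clock=7.
Op 4: insert b.com -> 10.0.0.2 (expiry=7+1=8). clock=7
Op 5: insert d.com -> 10.0.0.5 (expiry=7+2=9). clock=7
Op 6: insert c.com -> 10.0.0.3 (expiry=7+2=9). clock=7
Op 7: insert e.com -> 10.0.0.4 (expiry=7+2=9). clock=7
Op 8: insert b.com -> 10.0.0.5 (expiry=7+1=8). clock=7
Op 9: insert a.com -> 10.0.0.5 (expiry=7+1=8). clock=7
Op 10: tick 3 -> clock=10. purged={a.com,b.com,c.com,d.com,e.com}
Op 11: tick 2 -> clock=12.
Op 12: insert d.com -> 10.0.0.4 (expiry=12+2=14). clock=12
Op 13: tick 4 -> clock=16. purged={d.com}
Op 14: insert b.com -> 10.0.0.2 (expiry=16+2=18). clock=16
Op 15: insert d.com -> 10.0.0.3 (expiry=16+2=18). clock=16
Op 16: tick 5 -> clock=21. purged={b.com,d.com}
Op 17: insert b.com -> 10.0.0.3 (expiry=21+2=23). clock=21
Op 18: insert b.com -> 10.0.0.1 (expiry=21+2=23). clock=21
Op 19: insert b.com -> 10.0.0.1 (expiry=21+1=22). clock=21
Op 20: tick 1 -> clock=22. purged={b.com}
lookup b.com: not in cache (expired or never inserted)

Answer: NXDOMAIN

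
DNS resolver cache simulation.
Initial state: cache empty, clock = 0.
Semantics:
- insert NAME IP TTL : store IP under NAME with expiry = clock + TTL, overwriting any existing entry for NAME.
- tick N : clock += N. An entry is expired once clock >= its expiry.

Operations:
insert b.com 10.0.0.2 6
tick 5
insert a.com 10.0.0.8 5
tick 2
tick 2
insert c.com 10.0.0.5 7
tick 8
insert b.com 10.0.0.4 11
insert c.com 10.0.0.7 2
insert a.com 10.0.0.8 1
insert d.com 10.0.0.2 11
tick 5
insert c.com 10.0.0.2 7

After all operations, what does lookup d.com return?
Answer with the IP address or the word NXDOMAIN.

Answer: 10.0.0.2

Derivation:
Op 1: insert b.com -> 10.0.0.2 (expiry=0+6=6). clock=0
Op 2: tick 5 -> clock=5.
Op 3: insert a.com -> 10.0.0.8 (expiry=5+5=10). clock=5
Op 4: tick 2 -> clock=7. purged={b.com}
Op 5: tick 2 -> clock=9.
Op 6: insert c.com -> 10.0.0.5 (expiry=9+7=16). clock=9
Op 7: tick 8 -> clock=17. purged={a.com,c.com}
Op 8: insert b.com -> 10.0.0.4 (expiry=17+11=28). clock=17
Op 9: insert c.com -> 10.0.0.7 (expiry=17+2=19). clock=17
Op 10: insert a.com -> 10.0.0.8 (expiry=17+1=18). clock=17
Op 11: insert d.com -> 10.0.0.2 (expiry=17+11=28). clock=17
Op 12: tick 5 -> clock=22. purged={a.com,c.com}
Op 13: insert c.com -> 10.0.0.2 (expiry=22+7=29). clock=22
lookup d.com: present, ip=10.0.0.2 expiry=28 > clock=22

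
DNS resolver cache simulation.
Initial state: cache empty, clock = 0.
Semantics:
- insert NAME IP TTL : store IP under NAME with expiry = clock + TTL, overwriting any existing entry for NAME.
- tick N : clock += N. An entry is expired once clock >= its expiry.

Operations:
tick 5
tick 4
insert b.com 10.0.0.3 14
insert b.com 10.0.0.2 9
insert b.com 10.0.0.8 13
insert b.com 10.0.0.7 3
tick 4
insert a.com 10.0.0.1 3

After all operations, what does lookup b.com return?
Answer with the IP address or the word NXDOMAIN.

Answer: NXDOMAIN

Derivation:
Op 1: tick 5 -> clock=5.
Op 2: tick 4 -> clock=9.
Op 3: insert b.com -> 10.0.0.3 (expiry=9+14=23). clock=9
Op 4: insert b.com -> 10.0.0.2 (expiry=9+9=18). clock=9
Op 5: insert b.com -> 10.0.0.8 (expiry=9+13=22). clock=9
Op 6: insert b.com -> 10.0.0.7 (expiry=9+3=12). clock=9
Op 7: tick 4 -> clock=13. purged={b.com}
Op 8: insert a.com -> 10.0.0.1 (expiry=13+3=16). clock=13
lookup b.com: not in cache (expired or never inserted)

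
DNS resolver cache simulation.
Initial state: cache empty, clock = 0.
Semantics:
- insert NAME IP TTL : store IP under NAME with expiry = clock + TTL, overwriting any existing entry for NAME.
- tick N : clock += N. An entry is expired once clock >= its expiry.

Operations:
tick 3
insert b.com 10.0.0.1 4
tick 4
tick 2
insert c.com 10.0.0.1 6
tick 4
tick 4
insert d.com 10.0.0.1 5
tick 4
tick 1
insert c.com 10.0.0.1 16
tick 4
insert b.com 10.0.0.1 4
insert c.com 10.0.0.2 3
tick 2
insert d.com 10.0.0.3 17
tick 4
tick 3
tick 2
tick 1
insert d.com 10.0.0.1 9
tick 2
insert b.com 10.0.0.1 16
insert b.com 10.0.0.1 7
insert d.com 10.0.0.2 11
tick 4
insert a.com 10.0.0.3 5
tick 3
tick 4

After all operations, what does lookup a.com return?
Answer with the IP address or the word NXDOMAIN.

Answer: NXDOMAIN

Derivation:
Op 1: tick 3 -> clock=3.
Op 2: insert b.com -> 10.0.0.1 (expiry=3+4=7). clock=3
Op 3: tick 4 -> clock=7. purged={b.com}
Op 4: tick 2 -> clock=9.
Op 5: insert c.com -> 10.0.0.1 (expiry=9+6=15). clock=9
Op 6: tick 4 -> clock=13.
Op 7: tick 4 -> clock=17. purged={c.com}
Op 8: insert d.com -> 10.0.0.1 (expiry=17+5=22). clock=17
Op 9: tick 4 -> clock=21.
Op 10: tick 1 -> clock=22. purged={d.com}
Op 11: insert c.com -> 10.0.0.1 (expiry=22+16=38). clock=22
Op 12: tick 4 -> clock=26.
Op 13: insert b.com -> 10.0.0.1 (expiry=26+4=30). clock=26
Op 14: insert c.com -> 10.0.0.2 (expiry=26+3=29). clock=26
Op 15: tick 2 -> clock=28.
Op 16: insert d.com -> 10.0.0.3 (expiry=28+17=45). clock=28
Op 17: tick 4 -> clock=32. purged={b.com,c.com}
Op 18: tick 3 -> clock=35.
Op 19: tick 2 -> clock=37.
Op 20: tick 1 -> clock=38.
Op 21: insert d.com -> 10.0.0.1 (expiry=38+9=47). clock=38
Op 22: tick 2 -> clock=40.
Op 23: insert b.com -> 10.0.0.1 (expiry=40+16=56). clock=40
Op 24: insert b.com -> 10.0.0.1 (expiry=40+7=47). clock=40
Op 25: insert d.com -> 10.0.0.2 (expiry=40+11=51). clock=40
Op 26: tick 4 -> clock=44.
Op 27: insert a.com -> 10.0.0.3 (expiry=44+5=49). clock=44
Op 28: tick 3 -> clock=47. purged={b.com}
Op 29: tick 4 -> clock=51. purged={a.com,d.com}
lookup a.com: not in cache (expired or never inserted)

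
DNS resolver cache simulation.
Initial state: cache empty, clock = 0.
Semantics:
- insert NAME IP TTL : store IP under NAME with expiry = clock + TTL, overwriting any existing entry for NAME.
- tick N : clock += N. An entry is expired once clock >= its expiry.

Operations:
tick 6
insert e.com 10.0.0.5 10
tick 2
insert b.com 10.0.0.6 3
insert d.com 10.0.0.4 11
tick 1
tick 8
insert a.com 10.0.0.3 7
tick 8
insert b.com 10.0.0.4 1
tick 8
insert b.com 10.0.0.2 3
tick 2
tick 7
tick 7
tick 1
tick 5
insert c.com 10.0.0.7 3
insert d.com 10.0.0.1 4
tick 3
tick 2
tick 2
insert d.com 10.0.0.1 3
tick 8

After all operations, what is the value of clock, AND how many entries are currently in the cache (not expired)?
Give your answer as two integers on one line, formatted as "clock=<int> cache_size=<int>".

Op 1: tick 6 -> clock=6.
Op 2: insert e.com -> 10.0.0.5 (expiry=6+10=16). clock=6
Op 3: tick 2 -> clock=8.
Op 4: insert b.com -> 10.0.0.6 (expiry=8+3=11). clock=8
Op 5: insert d.com -> 10.0.0.4 (expiry=8+11=19). clock=8
Op 6: tick 1 -> clock=9.
Op 7: tick 8 -> clock=17. purged={b.com,e.com}
Op 8: insert a.com -> 10.0.0.3 (expiry=17+7=24). clock=17
Op 9: tick 8 -> clock=25. purged={a.com,d.com}
Op 10: insert b.com -> 10.0.0.4 (expiry=25+1=26). clock=25
Op 11: tick 8 -> clock=33. purged={b.com}
Op 12: insert b.com -> 10.0.0.2 (expiry=33+3=36). clock=33
Op 13: tick 2 -> clock=35.
Op 14: tick 7 -> clock=42. purged={b.com}
Op 15: tick 7 -> clock=49.
Op 16: tick 1 -> clock=50.
Op 17: tick 5 -> clock=55.
Op 18: insert c.com -> 10.0.0.7 (expiry=55+3=58). clock=55
Op 19: insert d.com -> 10.0.0.1 (expiry=55+4=59). clock=55
Op 20: tick 3 -> clock=58. purged={c.com}
Op 21: tick 2 -> clock=60. purged={d.com}
Op 22: tick 2 -> clock=62.
Op 23: insert d.com -> 10.0.0.1 (expiry=62+3=65). clock=62
Op 24: tick 8 -> clock=70. purged={d.com}
Final clock = 70
Final cache (unexpired): {} -> size=0

Answer: clock=70 cache_size=0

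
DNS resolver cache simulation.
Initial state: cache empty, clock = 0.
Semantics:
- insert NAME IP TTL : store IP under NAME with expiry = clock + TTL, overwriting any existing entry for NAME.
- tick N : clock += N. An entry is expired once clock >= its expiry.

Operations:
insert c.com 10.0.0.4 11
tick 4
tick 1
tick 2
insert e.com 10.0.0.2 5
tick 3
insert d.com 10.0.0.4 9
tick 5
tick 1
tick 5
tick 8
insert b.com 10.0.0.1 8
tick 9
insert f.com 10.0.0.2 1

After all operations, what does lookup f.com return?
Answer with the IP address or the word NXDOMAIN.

Op 1: insert c.com -> 10.0.0.4 (expiry=0+11=11). clock=0
Op 2: tick 4 -> clock=4.
Op 3: tick 1 -> clock=5.
Op 4: tick 2 -> clock=7.
Op 5: insert e.com -> 10.0.0.2 (expiry=7+5=12). clock=7
Op 6: tick 3 -> clock=10.
Op 7: insert d.com -> 10.0.0.4 (expiry=10+9=19). clock=10
Op 8: tick 5 -> clock=15. purged={c.com,e.com}
Op 9: tick 1 -> clock=16.
Op 10: tick 5 -> clock=21. purged={d.com}
Op 11: tick 8 -> clock=29.
Op 12: insert b.com -> 10.0.0.1 (expiry=29+8=37). clock=29
Op 13: tick 9 -> clock=38. purged={b.com}
Op 14: insert f.com -> 10.0.0.2 (expiry=38+1=39). clock=38
lookup f.com: present, ip=10.0.0.2 expiry=39 > clock=38

Answer: 10.0.0.2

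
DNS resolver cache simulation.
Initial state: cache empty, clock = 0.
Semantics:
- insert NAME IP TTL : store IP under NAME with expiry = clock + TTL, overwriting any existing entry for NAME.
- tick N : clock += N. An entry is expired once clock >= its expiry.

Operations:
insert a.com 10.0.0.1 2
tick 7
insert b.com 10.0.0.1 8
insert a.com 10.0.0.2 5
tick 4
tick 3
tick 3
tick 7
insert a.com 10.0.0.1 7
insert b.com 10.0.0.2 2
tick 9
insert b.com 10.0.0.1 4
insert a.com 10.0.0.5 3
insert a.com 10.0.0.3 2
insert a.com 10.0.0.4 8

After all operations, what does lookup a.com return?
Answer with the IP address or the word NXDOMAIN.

Op 1: insert a.com -> 10.0.0.1 (expiry=0+2=2). clock=0
Op 2: tick 7 -> clock=7. purged={a.com}
Op 3: insert b.com -> 10.0.0.1 (expiry=7+8=15). clock=7
Op 4: insert a.com -> 10.0.0.2 (expiry=7+5=12). clock=7
Op 5: tick 4 -> clock=11.
Op 6: tick 3 -> clock=14. purged={a.com}
Op 7: tick 3 -> clock=17. purged={b.com}
Op 8: tick 7 -> clock=24.
Op 9: insert a.com -> 10.0.0.1 (expiry=24+7=31). clock=24
Op 10: insert b.com -> 10.0.0.2 (expiry=24+2=26). clock=24
Op 11: tick 9 -> clock=33. purged={a.com,b.com}
Op 12: insert b.com -> 10.0.0.1 (expiry=33+4=37). clock=33
Op 13: insert a.com -> 10.0.0.5 (expiry=33+3=36). clock=33
Op 14: insert a.com -> 10.0.0.3 (expiry=33+2=35). clock=33
Op 15: insert a.com -> 10.0.0.4 (expiry=33+8=41). clock=33
lookup a.com: present, ip=10.0.0.4 expiry=41 > clock=33

Answer: 10.0.0.4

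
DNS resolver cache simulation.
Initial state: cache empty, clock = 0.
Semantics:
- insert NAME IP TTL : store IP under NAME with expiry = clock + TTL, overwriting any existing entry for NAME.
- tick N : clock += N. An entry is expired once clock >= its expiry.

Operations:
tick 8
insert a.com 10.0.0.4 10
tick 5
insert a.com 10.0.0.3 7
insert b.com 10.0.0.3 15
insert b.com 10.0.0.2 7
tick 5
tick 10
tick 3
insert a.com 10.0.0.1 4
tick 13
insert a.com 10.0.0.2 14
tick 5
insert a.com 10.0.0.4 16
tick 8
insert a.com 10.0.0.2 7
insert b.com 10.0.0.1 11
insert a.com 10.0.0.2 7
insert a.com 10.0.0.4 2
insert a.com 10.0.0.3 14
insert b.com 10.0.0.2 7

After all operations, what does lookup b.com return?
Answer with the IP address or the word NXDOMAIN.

Answer: 10.0.0.2

Derivation:
Op 1: tick 8 -> clock=8.
Op 2: insert a.com -> 10.0.0.4 (expiry=8+10=18). clock=8
Op 3: tick 5 -> clock=13.
Op 4: insert a.com -> 10.0.0.3 (expiry=13+7=20). clock=13
Op 5: insert b.com -> 10.0.0.3 (expiry=13+15=28). clock=13
Op 6: insert b.com -> 10.0.0.2 (expiry=13+7=20). clock=13
Op 7: tick 5 -> clock=18.
Op 8: tick 10 -> clock=28. purged={a.com,b.com}
Op 9: tick 3 -> clock=31.
Op 10: insert a.com -> 10.0.0.1 (expiry=31+4=35). clock=31
Op 11: tick 13 -> clock=44. purged={a.com}
Op 12: insert a.com -> 10.0.0.2 (expiry=44+14=58). clock=44
Op 13: tick 5 -> clock=49.
Op 14: insert a.com -> 10.0.0.4 (expiry=49+16=65). clock=49
Op 15: tick 8 -> clock=57.
Op 16: insert a.com -> 10.0.0.2 (expiry=57+7=64). clock=57
Op 17: insert b.com -> 10.0.0.1 (expiry=57+11=68). clock=57
Op 18: insert a.com -> 10.0.0.2 (expiry=57+7=64). clock=57
Op 19: insert a.com -> 10.0.0.4 (expiry=57+2=59). clock=57
Op 20: insert a.com -> 10.0.0.3 (expiry=57+14=71). clock=57
Op 21: insert b.com -> 10.0.0.2 (expiry=57+7=64). clock=57
lookup b.com: present, ip=10.0.0.2 expiry=64 > clock=57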